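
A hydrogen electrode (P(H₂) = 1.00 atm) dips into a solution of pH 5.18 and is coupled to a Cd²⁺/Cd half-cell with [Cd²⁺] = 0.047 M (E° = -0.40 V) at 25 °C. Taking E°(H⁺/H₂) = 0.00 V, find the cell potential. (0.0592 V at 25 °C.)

0.13 V

The hydrogen couple is the cathode, so E°_cell = 0.40 V; n = 2.
[H⁺] = 10^(−5.18) = 6.6 × 10^-6 M, and Q = [Cd²⁺]·P(H₂) / [H⁺]^2 = 1.08 × 10^9.
E = E° − (0.0592/2) log Q = 0.40 − (0.0592/2)(9.032) = 0.133 V.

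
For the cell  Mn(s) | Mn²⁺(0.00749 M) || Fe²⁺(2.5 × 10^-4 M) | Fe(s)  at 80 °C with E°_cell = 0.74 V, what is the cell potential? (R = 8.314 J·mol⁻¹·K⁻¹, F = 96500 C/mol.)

Balancing electrons gives n = 2; the reaction quotient is Q = [Mn²⁺]/[Fe²⁺] = 30.0.
E = E° − (RT/nF) ln Q = 0.74 − (8.314×353)/(2×96500) × (3.400) = 0.740 − 0.052 = 0.688 V.

0.688 V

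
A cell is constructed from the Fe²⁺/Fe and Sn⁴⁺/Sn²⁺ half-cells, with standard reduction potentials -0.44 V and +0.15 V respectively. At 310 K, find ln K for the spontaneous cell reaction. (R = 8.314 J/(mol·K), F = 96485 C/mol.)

E°_cell = +0.15 − (-0.44) = 0.59 V, with n = 2 electrons transferred.
At equilibrium E = 0, so the Nernst equation gives ln K = nFE°/RT = (2)(96485)(0.59)/((8.314)(310)) = 44.17.

ln K = 44.2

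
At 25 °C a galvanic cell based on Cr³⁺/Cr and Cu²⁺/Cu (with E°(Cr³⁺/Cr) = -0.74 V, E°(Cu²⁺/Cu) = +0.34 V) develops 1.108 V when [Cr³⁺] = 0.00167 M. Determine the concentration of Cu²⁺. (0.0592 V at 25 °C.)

From the Nernst equation, log Q = n(E° − E)/0.0592 = 6(1.08 − 1.108)/0.0592 = -2.838, so Q = 0.00145.
With Q = [Cr³⁺]^2/[Cu²⁺]^3 and the known concentrations, [Cu²⁺]^3 in the denominator gives [Cu²⁺] = 0.12 M.

0.12 M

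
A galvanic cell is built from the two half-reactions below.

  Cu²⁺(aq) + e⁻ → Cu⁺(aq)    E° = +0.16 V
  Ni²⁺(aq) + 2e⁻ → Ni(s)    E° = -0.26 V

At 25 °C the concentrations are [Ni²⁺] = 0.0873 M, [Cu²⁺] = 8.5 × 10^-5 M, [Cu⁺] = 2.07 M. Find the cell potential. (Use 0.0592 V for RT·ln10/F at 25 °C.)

0.192 V

The Cu²⁺/Cu⁺ couple has the higher reduction potential and acts as the cathode, so E°_cell = +0.16 − (-0.26) = 0.42 V.
Balancing electrons gives n = 2; the reaction quotient is Q = [Ni²⁺]·[Cu⁺]^2/[Cu²⁺]^2 = 5.18 × 10^7.
At 25 °C, E = E° − (0.0592/n) log Q = 0.42 − (0.0592/2)(7.714) = 0.420 − 0.228 = 0.192 V.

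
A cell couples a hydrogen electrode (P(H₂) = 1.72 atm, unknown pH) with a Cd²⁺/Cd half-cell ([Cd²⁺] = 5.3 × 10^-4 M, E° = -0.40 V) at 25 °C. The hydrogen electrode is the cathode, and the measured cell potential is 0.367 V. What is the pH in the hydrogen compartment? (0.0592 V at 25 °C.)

pH = 2.08

E°_cell = 0.40 V and n = 2.
log Q = n(E° − E)/0.0592 = 2×(0.40 − 0.367)/0.0592 = 1.115.
With Q = [Cd²⁺]·P(H₂) / [H⁺]^2, solving for [H⁺] gives log[H⁺] = -2.078, so pH = 2.08.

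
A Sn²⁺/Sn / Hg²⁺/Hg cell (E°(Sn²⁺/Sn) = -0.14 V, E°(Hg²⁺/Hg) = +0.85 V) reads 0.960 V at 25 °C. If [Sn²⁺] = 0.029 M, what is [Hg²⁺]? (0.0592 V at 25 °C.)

From the Nernst equation, log Q = n(E° − E)/0.0592 = 2(0.99 − 0.960)/0.0592 = 1.014, so Q = 10.3.
With Q = [Sn²⁺]/[Hg²⁺] and the known concentrations, [Hg²⁺] in the denominator gives [Hg²⁺] = 0.0028 M.

0.0028 M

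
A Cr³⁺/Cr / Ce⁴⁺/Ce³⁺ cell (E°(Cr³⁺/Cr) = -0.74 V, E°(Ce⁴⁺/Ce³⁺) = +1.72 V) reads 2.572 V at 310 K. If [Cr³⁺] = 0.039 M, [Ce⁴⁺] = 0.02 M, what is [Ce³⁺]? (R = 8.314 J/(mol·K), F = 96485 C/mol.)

8.9 × 10^-4 M

From the Nernst equation, ln Q = nF(E° − E)/RT = 3×96485×(2.46 − 2.572)/(8.314×310) = -12.578, so Q = 3.45 × 10^-6.
With Q = [Cr³⁺]·[Ce³⁺]^3/[Ce⁴⁺]^3 and the known concentrations, [Ce³⁺]^3 in the numerator gives [Ce³⁺] = 8.9 × 10^-4 M.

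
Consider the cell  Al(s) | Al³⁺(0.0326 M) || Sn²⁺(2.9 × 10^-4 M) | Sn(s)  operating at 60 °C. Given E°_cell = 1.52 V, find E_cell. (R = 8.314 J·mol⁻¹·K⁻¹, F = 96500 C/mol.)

1.44 V

Balancing electrons gives n = 6; the reaction quotient is Q = [Al³⁺]^2/[Sn²⁺]^3 = 4.36 × 10^7.
E = E° − (RT/nF) ln Q = 1.52 − (8.314×333)/(6×96500) × (17.590) = 1.520 − 0.084 = 1.436 V.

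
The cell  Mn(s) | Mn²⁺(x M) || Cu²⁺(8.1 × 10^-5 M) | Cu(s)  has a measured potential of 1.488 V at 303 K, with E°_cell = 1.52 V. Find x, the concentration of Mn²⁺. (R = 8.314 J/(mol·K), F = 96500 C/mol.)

9.4 × 10^-4 M

From the Nernst equation, ln Q = nF(E° − E)/RT = 2×96500×(1.52 − 1.488)/(8.314×303) = 2.452, so Q = 11.6.
With Q = [Mn²⁺]/[Cu²⁺] and the known concentrations, [Mn²⁺] in the numerator gives [Mn²⁺] = 9.4 × 10^-4 M.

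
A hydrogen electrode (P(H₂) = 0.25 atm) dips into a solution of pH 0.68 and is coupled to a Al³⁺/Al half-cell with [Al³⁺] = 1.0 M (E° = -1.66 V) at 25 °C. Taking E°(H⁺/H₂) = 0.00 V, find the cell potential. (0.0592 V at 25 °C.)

1.64 V

The hydrogen couple is the cathode, so E°_cell = 1.66 V; n = 6.
[H⁺] = 10^(−0.68) = 0.21 M, and Q = [Al³⁺]^2·P(H₂)^3 / [H⁺]^6 = 188.
E = E° − (0.0592/6) log Q = 1.66 − (0.0592/6)(2.274) = 1.638 V.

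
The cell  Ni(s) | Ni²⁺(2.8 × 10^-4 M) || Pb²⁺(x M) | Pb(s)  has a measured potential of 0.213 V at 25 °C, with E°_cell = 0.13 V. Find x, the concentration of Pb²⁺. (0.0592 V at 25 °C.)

0.18 M

From the Nernst equation, log Q = n(E° − E)/0.0592 = 2(0.13 − 0.213)/0.0592 = -2.804, so Q = 0.00157.
With Q = [Ni²⁺]/[Pb²⁺] and the known concentrations, [Pb²⁺] in the denominator gives [Pb²⁺] = 0.18 M.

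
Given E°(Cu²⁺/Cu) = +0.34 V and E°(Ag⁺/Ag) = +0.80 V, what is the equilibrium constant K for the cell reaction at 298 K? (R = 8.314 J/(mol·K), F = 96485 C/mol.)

3.6 × 10^15

E°_cell = +0.80 − (+0.34) = 0.46 V, with n = 2 electrons transferred.
At equilibrium E = 0, so the Nernst equation gives ln K = nFE°/RT = (2)(96485)(0.46)/((8.314)(298)) = 35.83.
K = e^35.83 = 3.6 × 10^15.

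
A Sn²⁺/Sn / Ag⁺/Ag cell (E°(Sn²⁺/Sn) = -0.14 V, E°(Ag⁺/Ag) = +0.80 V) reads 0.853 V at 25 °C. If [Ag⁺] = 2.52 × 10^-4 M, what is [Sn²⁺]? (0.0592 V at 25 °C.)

From the Nernst equation, log Q = n(E° − E)/0.0592 = 2(0.94 − 0.853)/0.0592 = 2.939, so Q = 869.
With Q = [Sn²⁺]/[Ag⁺]^2 and the known concentrations, [Sn²⁺] in the numerator gives [Sn²⁺] = 5.5 × 10^-5 M.

5.5 × 10^-5 M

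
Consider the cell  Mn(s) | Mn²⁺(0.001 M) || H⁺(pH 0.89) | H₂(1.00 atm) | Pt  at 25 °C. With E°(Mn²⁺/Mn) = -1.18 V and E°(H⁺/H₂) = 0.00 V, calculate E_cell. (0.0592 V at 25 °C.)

The hydrogen couple is the cathode, so E°_cell = 1.18 V; n = 2.
[H⁺] = 10^(−0.89) = 0.13 M, and Q = [Mn²⁺]·P(H₂) / [H⁺]^2 = 0.0603.
E = E° − (0.0592/2) log Q = 1.18 − (0.0592/2)(-1.220) = 1.216 V.

1.22 V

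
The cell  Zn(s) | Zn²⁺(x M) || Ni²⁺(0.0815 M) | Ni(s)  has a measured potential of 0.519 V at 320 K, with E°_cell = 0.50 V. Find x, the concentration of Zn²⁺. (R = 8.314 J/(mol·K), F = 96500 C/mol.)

0.021 M

From the Nernst equation, ln Q = nF(E° − E)/RT = 2×96500×(0.50 − 0.519)/(8.314×320) = -1.378, so Q = 0.252.
With Q = [Zn²⁺]/[Ni²⁺] and the known concentrations, [Zn²⁺] in the numerator gives [Zn²⁺] = 0.021 M.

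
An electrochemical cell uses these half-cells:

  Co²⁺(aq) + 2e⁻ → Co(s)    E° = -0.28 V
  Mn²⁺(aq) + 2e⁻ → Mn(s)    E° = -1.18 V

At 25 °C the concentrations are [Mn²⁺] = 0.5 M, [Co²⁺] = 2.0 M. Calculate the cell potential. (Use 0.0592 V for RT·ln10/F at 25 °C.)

0.918 V

The Co²⁺/Co couple has the higher reduction potential and acts as the cathode, so E°_cell = -0.28 − (-1.18) = 0.90 V.
Balancing electrons gives n = 2; the reaction quotient is Q = [Mn²⁺]/[Co²⁺] = 0.250.
At 25 °C, E = E° − (0.0592/n) log Q = 0.90 − (0.0592/2)(-0.602) = 0.900 + 0.018 = 0.918 V.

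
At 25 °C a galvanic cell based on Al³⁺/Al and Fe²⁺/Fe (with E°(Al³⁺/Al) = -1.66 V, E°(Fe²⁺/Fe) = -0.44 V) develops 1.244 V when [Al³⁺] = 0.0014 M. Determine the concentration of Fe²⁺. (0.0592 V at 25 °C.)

From the Nernst equation, log Q = n(E° − E)/0.0592 = 6(1.22 − 1.244)/0.0592 = -2.432, so Q = 0.00369.
With Q = [Al³⁺]^2/[Fe²⁺]^3 and the known concentrations, [Fe²⁺]^3 in the denominator gives [Fe²⁺] = 0.081 M.

0.081 M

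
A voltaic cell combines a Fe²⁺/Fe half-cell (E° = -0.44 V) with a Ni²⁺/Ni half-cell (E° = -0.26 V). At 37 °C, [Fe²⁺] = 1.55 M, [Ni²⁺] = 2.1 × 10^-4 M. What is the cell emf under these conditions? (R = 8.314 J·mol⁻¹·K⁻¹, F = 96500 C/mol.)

0.061 V

The Ni²⁺/Ni couple has the higher reduction potential and acts as the cathode, so E°_cell = -0.26 − (-0.44) = 0.18 V.
Balancing electrons gives n = 2; the reaction quotient is Q = [Fe²⁺]/[Ni²⁺] = 7380.
E = E° − (RT/nF) ln Q = 0.18 − (8.314×310)/(2×96500) × (8.907) = 0.180 − 0.119 = 0.061 V.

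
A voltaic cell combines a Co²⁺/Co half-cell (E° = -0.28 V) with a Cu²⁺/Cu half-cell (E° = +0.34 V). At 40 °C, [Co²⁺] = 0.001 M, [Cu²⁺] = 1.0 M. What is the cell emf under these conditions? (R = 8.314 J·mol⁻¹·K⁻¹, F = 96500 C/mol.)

0.713 V

The Cu²⁺/Cu couple has the higher reduction potential and acts as the cathode, so E°_cell = +0.34 − (-0.28) = 0.62 V.
Balancing electrons gives n = 2; the reaction quotient is Q = [Co²⁺]/[Cu²⁺] = 0.00100.
E = E° − (RT/nF) ln Q = 0.62 − (8.314×313)/(2×96500) × (-6.908) = 0.620 + 0.093 = 0.713 V.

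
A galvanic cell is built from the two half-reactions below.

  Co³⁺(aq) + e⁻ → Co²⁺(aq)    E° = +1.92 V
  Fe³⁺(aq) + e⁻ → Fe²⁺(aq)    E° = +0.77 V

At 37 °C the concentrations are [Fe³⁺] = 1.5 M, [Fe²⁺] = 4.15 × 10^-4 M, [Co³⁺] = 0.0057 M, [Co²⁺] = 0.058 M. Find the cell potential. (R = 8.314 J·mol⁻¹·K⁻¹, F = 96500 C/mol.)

0.869 V

The Co³⁺/Co²⁺ couple has the higher reduction potential and acts as the cathode, so E°_cell = +1.92 − (+0.77) = 1.15 V.
Balancing electrons gives n = 1; the reaction quotient is Q = [Fe³⁺]·[Co²⁺]/([Fe²⁺]·[Co³⁺]) = 3.68 × 10^4.
E = E° − (RT/nF) ln Q = 1.15 − (8.314×310)/(1×96500) × (10.513) = 1.150 − 0.281 = 0.869 V.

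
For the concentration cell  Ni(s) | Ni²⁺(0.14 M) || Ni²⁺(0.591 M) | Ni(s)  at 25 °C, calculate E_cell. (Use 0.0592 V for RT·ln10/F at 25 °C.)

0.019 V

Both half-cells are Ni²⁺/Ni, so E°_cell = 0. The concentrated side is the cathode; the cell reaction moves Ni²⁺ from high to low concentration with n = 2.
Q = [Ni²⁺]_dilute/[Ni²⁺]_conc = 0.14/0.591 = 0.237.
E = 0 − (0.0592/2) log Q = −(0.0592/2)(-0.625) = 0.0185 V.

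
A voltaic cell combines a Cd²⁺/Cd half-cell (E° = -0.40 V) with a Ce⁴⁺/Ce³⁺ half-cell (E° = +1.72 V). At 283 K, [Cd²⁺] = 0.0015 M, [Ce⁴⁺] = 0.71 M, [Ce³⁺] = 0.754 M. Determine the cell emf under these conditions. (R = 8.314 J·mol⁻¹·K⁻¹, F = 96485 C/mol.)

2.20 V

The Ce⁴⁺/Ce³⁺ couple has the higher reduction potential and acts as the cathode, so E°_cell = +1.72 − (-0.40) = 2.12 V.
Balancing electrons gives n = 2; the reaction quotient is Q = [Cd²⁺]·[Ce³⁺]^2/[Ce⁴⁺]^2 = 0.00169.
E = E° − (RT/nF) ln Q = 2.12 − (8.314×283)/(2×96485) × (-6.382) = 2.120 + 0.078 = 2.198 V.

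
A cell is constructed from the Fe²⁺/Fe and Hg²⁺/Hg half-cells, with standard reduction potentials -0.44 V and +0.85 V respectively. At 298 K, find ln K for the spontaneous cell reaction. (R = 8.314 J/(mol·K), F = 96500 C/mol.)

ln K = 100.5

E°_cell = +0.85 − (-0.44) = 1.29 V, with n = 2 electrons transferred.
At equilibrium E = 0, so the Nernst equation gives ln K = nFE°/RT = (2)(96500)(1.29)/((8.314)(298)) = 100.49.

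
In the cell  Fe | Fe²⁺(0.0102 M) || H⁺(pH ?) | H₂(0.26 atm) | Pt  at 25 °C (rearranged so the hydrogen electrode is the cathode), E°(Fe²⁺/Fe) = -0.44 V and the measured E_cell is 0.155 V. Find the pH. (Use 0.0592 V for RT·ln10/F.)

pH = 6.10

E°_cell = 0.44 V and n = 2.
log Q = n(E° − E)/0.0592 = 2×(0.44 − 0.155)/0.0592 = 9.628.
With Q = [Fe²⁺]·P(H₂) / [H⁺]^2, solving for [H⁺] gives log[H⁺] = -6.102, so pH = 6.10.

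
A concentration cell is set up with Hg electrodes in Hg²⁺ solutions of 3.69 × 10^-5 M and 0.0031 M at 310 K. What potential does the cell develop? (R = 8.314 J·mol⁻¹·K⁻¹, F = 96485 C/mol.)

0.059 V

Both half-cells are Hg²⁺/Hg, so E°_cell = 0. The concentrated side is the cathode; the cell reaction moves Hg²⁺ from high to low concentration with n = 2.
Q = [Hg²⁺]_dilute/[Hg²⁺]_conc = 3.69 × 10^-5/0.0031 = 0.0119.
E = 0 − (RT/nF) ln Q = −((8.314×310)/(2×96485))(-4.431) = 0.0592 V.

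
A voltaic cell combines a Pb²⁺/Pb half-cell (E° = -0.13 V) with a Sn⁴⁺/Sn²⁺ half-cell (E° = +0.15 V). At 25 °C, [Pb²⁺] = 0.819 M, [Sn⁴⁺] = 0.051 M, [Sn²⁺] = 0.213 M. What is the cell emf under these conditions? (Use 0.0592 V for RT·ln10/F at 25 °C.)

0.264 V

The Sn⁴⁺/Sn²⁺ couple has the higher reduction potential and acts as the cathode, so E°_cell = +0.15 − (-0.13) = 0.28 V.
Balancing electrons gives n = 2; the reaction quotient is Q = [Pb²⁺]·[Sn²⁺]/[Sn⁴⁺] = 3.42.
At 25 °C, E = E° − (0.0592/n) log Q = 0.28 − (0.0592/2)(0.534) = 0.280 − 0.016 = 0.264 V.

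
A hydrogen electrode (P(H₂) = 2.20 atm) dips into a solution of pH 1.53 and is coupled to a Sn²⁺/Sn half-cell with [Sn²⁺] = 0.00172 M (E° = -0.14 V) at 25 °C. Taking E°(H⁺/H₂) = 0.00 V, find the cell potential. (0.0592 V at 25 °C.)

0.12 V

The hydrogen couple is the cathode, so E°_cell = 0.14 V; n = 2.
[H⁺] = 10^(−1.53) = 0.030 M, and Q = [Sn²⁺]·P(H₂) / [H⁺]^2 = 4.34.
E = E° − (0.0592/2) log Q = 0.14 − (0.0592/2)(0.638) = 0.121 V.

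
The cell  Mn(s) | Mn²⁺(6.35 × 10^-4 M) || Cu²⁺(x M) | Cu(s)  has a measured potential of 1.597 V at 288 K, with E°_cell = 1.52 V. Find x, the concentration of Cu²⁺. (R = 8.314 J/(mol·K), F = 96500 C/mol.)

0.31 M

From the Nernst equation, ln Q = nF(E° − E)/RT = 2×96500×(1.52 − 1.597)/(8.314×288) = -6.206, so Q = 0.00202.
With Q = [Mn²⁺]/[Cu²⁺] and the known concentrations, [Cu²⁺] in the denominator gives [Cu²⁺] = 0.31 M.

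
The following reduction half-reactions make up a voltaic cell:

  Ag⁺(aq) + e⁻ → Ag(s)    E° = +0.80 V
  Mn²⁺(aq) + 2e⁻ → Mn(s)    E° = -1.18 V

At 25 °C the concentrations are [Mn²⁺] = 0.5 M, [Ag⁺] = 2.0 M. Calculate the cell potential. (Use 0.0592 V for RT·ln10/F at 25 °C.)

2.01 V

The Ag⁺/Ag couple has the higher reduction potential and acts as the cathode, so E°_cell = +0.80 − (-1.18) = 1.98 V.
Balancing electrons gives n = 2; the reaction quotient is Q = [Mn²⁺]/[Ag⁺]^2 = 0.125.
At 25 °C, E = E° − (0.0592/n) log Q = 1.98 − (0.0592/2)(-0.903) = 1.980 + 0.027 = 2.007 V.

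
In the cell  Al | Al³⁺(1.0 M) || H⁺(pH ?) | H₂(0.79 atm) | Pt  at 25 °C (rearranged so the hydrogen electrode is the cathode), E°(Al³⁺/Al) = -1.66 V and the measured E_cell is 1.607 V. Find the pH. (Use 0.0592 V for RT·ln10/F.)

pH = 0.95

E°_cell = 1.66 V and n = 6.
log Q = n(E° − E)/0.0592 = 6×(1.66 − 1.607)/0.0592 = 5.372.
With Q = [Al³⁺]^2·P(H₂)^3 / [H⁺]^6, solving for [H⁺] gives log[H⁺] = -0.946, so pH = 0.95.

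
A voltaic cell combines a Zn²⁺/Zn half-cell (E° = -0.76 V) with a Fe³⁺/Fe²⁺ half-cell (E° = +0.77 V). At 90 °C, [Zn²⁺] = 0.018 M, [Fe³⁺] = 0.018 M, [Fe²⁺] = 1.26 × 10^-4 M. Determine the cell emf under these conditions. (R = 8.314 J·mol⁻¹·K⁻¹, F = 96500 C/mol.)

1.75 V

The Fe³⁺/Fe²⁺ couple has the higher reduction potential and acts as the cathode, so E°_cell = +0.77 − (-0.76) = 1.53 V.
Balancing electrons gives n = 2; the reaction quotient is Q = [Zn²⁺]·[Fe²⁺]^2/[Fe³⁺]^2 = 8.82 × 10^-7.
E = E° − (RT/nF) ln Q = 1.53 − (8.314×363)/(2×96500) × (-13.941) = 1.530 + 0.218 = 1.748 V.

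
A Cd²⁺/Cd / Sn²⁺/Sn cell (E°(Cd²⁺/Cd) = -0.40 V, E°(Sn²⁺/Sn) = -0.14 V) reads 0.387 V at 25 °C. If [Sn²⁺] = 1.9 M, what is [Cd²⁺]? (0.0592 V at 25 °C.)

From the Nernst equation, log Q = n(E° − E)/0.0592 = 2(0.26 − 0.387)/0.0592 = -4.291, so Q = 5.12 × 10^-5.
With Q = [Cd²⁺]/[Sn²⁺] and the known concentrations, [Cd²⁺] in the numerator gives [Cd²⁺] = 9.7 × 10^-5 M.

9.7 × 10^-5 M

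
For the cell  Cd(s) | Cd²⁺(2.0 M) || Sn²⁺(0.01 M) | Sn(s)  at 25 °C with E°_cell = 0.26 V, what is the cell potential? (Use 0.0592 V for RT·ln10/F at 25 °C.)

0.192 V

Balancing electrons gives n = 2; the reaction quotient is Q = [Cd²⁺]/[Sn²⁺] = 200.
At 25 °C, E = E° − (0.0592/n) log Q = 0.26 − (0.0592/2)(2.301) = 0.260 − 0.068 = 0.192 V.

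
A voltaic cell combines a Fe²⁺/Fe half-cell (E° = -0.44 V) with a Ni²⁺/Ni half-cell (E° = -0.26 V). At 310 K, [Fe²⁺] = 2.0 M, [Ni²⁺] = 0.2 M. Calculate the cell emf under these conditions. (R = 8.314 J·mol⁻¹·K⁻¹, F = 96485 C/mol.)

0.149 V

The Ni²⁺/Ni couple has the higher reduction potential and acts as the cathode, so E°_cell = -0.26 − (-0.44) = 0.18 V.
Balancing electrons gives n = 2; the reaction quotient is Q = [Fe²⁺]/[Ni²⁺] = 10.0.
E = E° − (RT/nF) ln Q = 0.18 − (8.314×310)/(2×96485) × (2.303) = 0.180 − 0.031 = 0.149 V.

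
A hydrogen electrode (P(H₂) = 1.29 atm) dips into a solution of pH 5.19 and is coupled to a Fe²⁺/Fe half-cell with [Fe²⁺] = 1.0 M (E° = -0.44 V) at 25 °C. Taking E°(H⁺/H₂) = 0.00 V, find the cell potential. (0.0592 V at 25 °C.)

The hydrogen couple is the cathode, so E°_cell = 0.44 V; n = 2.
[H⁺] = 10^(−5.19) = 6.5 × 10^-6 M, and Q = [Fe²⁺]·P(H₂) / [H⁺]^2 = 3.09 × 10^10.
E = E° − (0.0592/2) log Q = 0.44 − (0.0592/2)(10.491) = 0.129 V.

0.13 V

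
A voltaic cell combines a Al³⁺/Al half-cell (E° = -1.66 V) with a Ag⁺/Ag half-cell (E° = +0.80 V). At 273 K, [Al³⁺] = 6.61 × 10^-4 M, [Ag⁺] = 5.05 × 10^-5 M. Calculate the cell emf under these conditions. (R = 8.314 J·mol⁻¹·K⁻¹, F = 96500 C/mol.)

The Ag⁺/Ag couple has the higher reduction potential and acts as the cathode, so E°_cell = +0.80 − (-1.66) = 2.46 V.
Balancing electrons gives n = 3; the reaction quotient is Q = [Al³⁺]/[Ag⁺]^3 = 5.13 × 10^9.
E = E° − (RT/nF) ln Q = 2.46 − (8.314×273)/(3×96500) × (22.359) = 2.460 − 0.175 = 2.285 V.

2.28 V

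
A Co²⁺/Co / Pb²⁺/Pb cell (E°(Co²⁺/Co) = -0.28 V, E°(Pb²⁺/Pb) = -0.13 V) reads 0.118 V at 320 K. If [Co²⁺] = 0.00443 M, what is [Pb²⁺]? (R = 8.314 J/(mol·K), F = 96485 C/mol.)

From the Nernst equation, ln Q = nF(E° − E)/RT = 2×96485×(0.15 − 0.118)/(8.314×320) = 2.321, so Q = 10.2.
With Q = [Co²⁺]/[Pb²⁺] and the known concentrations, [Pb²⁺] in the denominator gives [Pb²⁺] = 4.3 × 10^-4 M.

4.3 × 10^-4 M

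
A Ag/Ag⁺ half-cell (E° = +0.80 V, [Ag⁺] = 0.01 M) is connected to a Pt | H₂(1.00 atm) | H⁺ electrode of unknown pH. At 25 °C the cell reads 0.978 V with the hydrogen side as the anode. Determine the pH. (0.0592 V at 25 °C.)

pH = 5.01

E°_cell = 0.80 V and n = 2.
log Q = n(E° − E)/0.0592 = 2×(0.80 − 0.978)/0.0592 = -6.014.
With Q = [H⁺]^2 / ([Ag⁺]^2·P(H₂)), solving for [H⁺] gives log[H⁺] = -5.007, so pH = 5.01.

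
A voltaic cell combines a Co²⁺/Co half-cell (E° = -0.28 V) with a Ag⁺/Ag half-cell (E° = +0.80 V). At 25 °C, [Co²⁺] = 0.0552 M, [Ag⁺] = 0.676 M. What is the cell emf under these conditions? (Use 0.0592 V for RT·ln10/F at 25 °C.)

1.11 V

The Ag⁺/Ag couple has the higher reduction potential and acts as the cathode, so E°_cell = +0.80 − (-0.28) = 1.08 V.
Balancing electrons gives n = 2; the reaction quotient is Q = [Co²⁺]/[Ag⁺]^2 = 0.121.
At 25 °C, E = E° − (0.0592/n) log Q = 1.08 − (0.0592/2)(-0.918) = 1.080 + 0.027 = 1.107 V.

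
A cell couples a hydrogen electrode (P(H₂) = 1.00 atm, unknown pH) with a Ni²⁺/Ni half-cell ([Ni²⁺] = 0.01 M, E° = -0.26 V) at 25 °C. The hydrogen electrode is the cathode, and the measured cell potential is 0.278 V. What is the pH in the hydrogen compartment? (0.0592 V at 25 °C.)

E°_cell = 0.26 V and n = 2.
log Q = n(E° − E)/0.0592 = 2×(0.26 − 0.278)/0.0592 = -0.608.
With Q = [Ni²⁺]·P(H₂) / [H⁺]^2, solving for [H⁺] gives log[H⁺] = -0.696, so pH = 0.70.

pH = 0.70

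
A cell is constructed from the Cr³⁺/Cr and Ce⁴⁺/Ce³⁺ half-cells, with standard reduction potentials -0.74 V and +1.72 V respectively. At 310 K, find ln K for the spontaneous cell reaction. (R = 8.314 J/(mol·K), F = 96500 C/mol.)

ln K = 276.3

E°_cell = +1.72 − (-0.74) = 2.46 V, with n = 3 electrons transferred.
At equilibrium E = 0, so the Nernst equation gives ln K = nFE°/RT = (3)(96500)(2.46)/((8.314)(310)) = 276.32.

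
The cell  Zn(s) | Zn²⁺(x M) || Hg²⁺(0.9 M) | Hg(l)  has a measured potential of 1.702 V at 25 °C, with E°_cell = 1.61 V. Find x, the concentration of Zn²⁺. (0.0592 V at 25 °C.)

7 × 10^-4 M

From the Nernst equation, log Q = n(E° − E)/0.0592 = 2(1.61 − 1.702)/0.0592 = -3.108, so Q = 7.8 × 10^-4.
With Q = [Zn²⁺]/[Hg²⁺] and the known concentrations, [Zn²⁺] in the numerator gives [Zn²⁺] = 7 × 10^-4 M.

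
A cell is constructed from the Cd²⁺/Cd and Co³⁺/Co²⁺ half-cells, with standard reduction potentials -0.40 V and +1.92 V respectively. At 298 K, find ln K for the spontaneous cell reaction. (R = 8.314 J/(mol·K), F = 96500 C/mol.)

ln K = 180.7

E°_cell = +1.92 − (-0.40) = 2.32 V, with n = 2 electrons transferred.
At equilibrium E = 0, so the Nernst equation gives ln K = nFE°/RT = (2)(96500)(2.32)/((8.314)(298)) = 180.73.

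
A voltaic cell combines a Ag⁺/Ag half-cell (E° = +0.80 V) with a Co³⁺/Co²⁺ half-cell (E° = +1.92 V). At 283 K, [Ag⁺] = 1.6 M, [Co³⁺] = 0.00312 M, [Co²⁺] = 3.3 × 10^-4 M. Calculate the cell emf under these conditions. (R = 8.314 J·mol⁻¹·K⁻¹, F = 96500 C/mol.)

The Co³⁺/Co²⁺ couple has the higher reduction potential and acts as the cathode, so E°_cell = +1.92 − (+0.80) = 1.12 V.
Balancing electrons gives n = 1; the reaction quotient is Q = [Ag⁺]·[Co²⁺]/[Co³⁺] = 0.169.
E = E° − (RT/nF) ln Q = 1.12 − (8.314×283)/(1×96500) × (-1.776) = 1.120 + 0.043 = 1.163 V.

1.16 V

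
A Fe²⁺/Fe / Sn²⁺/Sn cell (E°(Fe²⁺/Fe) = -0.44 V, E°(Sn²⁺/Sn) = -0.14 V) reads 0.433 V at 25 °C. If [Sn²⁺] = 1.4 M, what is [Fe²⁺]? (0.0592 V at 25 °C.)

From the Nernst equation, log Q = n(E° − E)/0.0592 = 2(0.30 − 0.433)/0.0592 = -4.493, so Q = 3.21 × 10^-5.
With Q = [Fe²⁺]/[Sn²⁺] and the known concentrations, [Fe²⁺] in the numerator gives [Fe²⁺] = 4.5 × 10^-5 M.

4.5 × 10^-5 M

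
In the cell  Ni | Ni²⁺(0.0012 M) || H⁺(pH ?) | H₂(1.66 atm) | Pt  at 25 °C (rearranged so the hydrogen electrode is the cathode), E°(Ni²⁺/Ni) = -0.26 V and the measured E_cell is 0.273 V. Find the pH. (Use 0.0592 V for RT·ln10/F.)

E°_cell = 0.26 V and n = 2.
log Q = n(E° − E)/0.0592 = 2×(0.26 − 0.273)/0.0592 = -0.439.
With Q = [Ni²⁺]·P(H₂) / [H⁺]^2, solving for [H⁺] gives log[H⁺] = -1.131, so pH = 1.13.

pH = 1.13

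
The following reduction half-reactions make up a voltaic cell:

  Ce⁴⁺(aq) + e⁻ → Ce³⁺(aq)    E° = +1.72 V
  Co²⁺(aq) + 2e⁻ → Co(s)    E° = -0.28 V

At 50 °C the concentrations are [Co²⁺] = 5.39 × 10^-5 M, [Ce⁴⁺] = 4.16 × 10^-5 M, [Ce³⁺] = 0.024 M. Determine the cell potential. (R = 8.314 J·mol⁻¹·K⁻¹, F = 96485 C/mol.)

The Ce⁴⁺/Ce³⁺ couple has the higher reduction potential and acts as the cathode, so E°_cell = +1.72 − (-0.28) = 2.00 V.
Balancing electrons gives n = 2; the reaction quotient is Q = [Co²⁺]·[Ce³⁺]^2/[Ce⁴⁺]^2 = 17.9.
E = E° − (RT/nF) ln Q = 2.00 − (8.314×323)/(2×96485) × (2.887) = 2.000 − 0.040 = 1.960 V.

1.96 V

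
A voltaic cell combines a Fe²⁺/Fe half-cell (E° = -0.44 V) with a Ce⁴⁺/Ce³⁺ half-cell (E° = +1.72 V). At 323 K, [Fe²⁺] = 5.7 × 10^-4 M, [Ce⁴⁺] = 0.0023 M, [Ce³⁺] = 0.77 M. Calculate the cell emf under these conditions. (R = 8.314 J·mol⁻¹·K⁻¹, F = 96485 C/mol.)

The Ce⁴⁺/Ce³⁺ couple has the higher reduction potential and acts as the cathode, so E°_cell = +1.72 − (-0.44) = 2.16 V.
Balancing electrons gives n = 2; the reaction quotient is Q = [Fe²⁺]·[Ce³⁺]^2/[Ce⁴⁺]^2 = 63.9.
E = E° − (RT/nF) ln Q = 2.16 − (8.314×323)/(2×96485) × (4.157) = 2.160 − 0.058 = 2.102 V.

2.10 V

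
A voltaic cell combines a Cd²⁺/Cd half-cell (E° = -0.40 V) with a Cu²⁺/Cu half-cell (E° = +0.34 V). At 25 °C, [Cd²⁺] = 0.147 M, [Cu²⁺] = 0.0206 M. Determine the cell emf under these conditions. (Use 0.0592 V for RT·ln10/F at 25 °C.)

The Cu²⁺/Cu couple has the higher reduction potential and acts as the cathode, so E°_cell = +0.34 − (-0.40) = 0.74 V.
Balancing electrons gives n = 2; the reaction quotient is Q = [Cd²⁺]/[Cu²⁺] = 7.14.
At 25 °C, E = E° − (0.0592/n) log Q = 0.74 − (0.0592/2)(0.853) = 0.740 − 0.025 = 0.715 V.

0.715 V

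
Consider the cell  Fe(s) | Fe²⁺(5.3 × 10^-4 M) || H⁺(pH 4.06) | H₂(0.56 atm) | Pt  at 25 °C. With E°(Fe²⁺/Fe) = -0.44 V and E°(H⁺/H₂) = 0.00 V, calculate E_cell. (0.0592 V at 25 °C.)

The hydrogen couple is the cathode, so E°_cell = 0.44 V; n = 2.
[H⁺] = 10^(−4.06) = 8.7 × 10^-5 M, and Q = [Fe²⁺]·P(H₂) / [H⁺]^2 = 3.91 × 10^4.
E = E° − (0.0592/2) log Q = 0.44 − (0.0592/2)(4.592) = 0.304 V.

0.30 V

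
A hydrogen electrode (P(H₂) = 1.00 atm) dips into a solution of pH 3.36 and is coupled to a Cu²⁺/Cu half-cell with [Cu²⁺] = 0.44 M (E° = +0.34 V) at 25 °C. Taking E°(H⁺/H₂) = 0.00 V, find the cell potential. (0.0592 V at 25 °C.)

The Cu²⁺/Cu couple is the cathode, so E°_cell = 0.34 V; n = 2.
[H⁺] = 10^(−3.36) = 4.4 × 10^-4 M, and Q = [H⁺]^2 / ([Cu²⁺]·P(H₂)) = 4.33 × 10^-7.
E = E° − (0.0592/2) log Q = 0.34 − (0.0592/2)(-6.363) = 0.528 V.

0.53 V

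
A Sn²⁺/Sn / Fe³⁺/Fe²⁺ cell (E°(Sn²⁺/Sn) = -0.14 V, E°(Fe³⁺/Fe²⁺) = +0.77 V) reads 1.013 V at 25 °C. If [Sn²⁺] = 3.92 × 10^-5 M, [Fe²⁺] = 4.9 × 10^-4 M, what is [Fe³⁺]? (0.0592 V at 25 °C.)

From the Nernst equation, log Q = n(E° − E)/0.0592 = 2(0.91 − 1.013)/0.0592 = -3.480, so Q = 3.31 × 10^-4.
With Q = [Sn²⁺]·[Fe²⁺]^2/[Fe³⁺]^2 and the known concentrations, [Fe³⁺]^2 in the denominator gives [Fe³⁺] = 1.7 × 10^-4 M.

1.7 × 10^-4 M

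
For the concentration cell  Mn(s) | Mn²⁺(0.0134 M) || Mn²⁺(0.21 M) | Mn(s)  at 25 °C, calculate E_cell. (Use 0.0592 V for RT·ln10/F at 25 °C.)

0.035 V

Both half-cells are Mn²⁺/Mn, so E°_cell = 0. The concentrated side is the cathode; the cell reaction moves Mn²⁺ from high to low concentration with n = 2.
Q = [Mn²⁺]_dilute/[Mn²⁺]_conc = 0.0134/0.21 = 0.0638.
E = 0 − (0.0592/2) log Q = −(0.0592/2)(-1.195) = 0.0354 V.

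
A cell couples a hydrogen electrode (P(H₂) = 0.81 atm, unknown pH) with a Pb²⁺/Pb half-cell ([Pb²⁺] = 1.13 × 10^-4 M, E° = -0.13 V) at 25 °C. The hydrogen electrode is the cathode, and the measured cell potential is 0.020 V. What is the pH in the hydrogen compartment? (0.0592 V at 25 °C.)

E°_cell = 0.13 V and n = 2.
log Q = n(E° − E)/0.0592 = 2×(0.13 − 0.020)/0.0592 = 3.716.
With Q = [Pb²⁺]·P(H₂) / [H⁺]^2, solving for [H⁺] gives log[H⁺] = -3.877, so pH = 3.88.

pH = 3.88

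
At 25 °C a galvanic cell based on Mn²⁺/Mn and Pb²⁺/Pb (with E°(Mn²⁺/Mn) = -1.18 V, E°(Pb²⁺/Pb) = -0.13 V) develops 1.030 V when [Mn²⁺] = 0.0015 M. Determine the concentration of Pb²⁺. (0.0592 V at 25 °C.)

3.2 × 10^-4 M

From the Nernst equation, log Q = n(E° − E)/0.0592 = 2(1.05 − 1.030)/0.0592 = 0.676, so Q = 4.74.
With Q = [Mn²⁺]/[Pb²⁺] and the known concentrations, [Pb²⁺] in the denominator gives [Pb²⁺] = 3.2 × 10^-4 M.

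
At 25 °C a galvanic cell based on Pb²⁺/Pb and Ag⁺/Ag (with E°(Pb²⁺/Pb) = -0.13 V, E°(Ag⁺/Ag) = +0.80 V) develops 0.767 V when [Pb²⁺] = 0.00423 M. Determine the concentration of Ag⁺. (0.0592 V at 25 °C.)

1.1 × 10^-4 M

From the Nernst equation, log Q = n(E° − E)/0.0592 = 2(0.93 − 0.767)/0.0592 = 5.507, so Q = 3.21 × 10^5.
With Q = [Pb²⁺]/[Ag⁺]^2 and the known concentrations, [Ag⁺]^2 in the denominator gives [Ag⁺] = 1.1 × 10^-4 M.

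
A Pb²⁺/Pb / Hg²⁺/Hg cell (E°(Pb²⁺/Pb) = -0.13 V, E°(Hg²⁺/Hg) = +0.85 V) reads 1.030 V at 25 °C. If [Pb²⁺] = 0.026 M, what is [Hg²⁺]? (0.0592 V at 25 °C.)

From the Nernst equation, log Q = n(E° − E)/0.0592 = 2(0.98 − 1.030)/0.0592 = -1.689, so Q = 0.0205.
With Q = [Pb²⁺]/[Hg²⁺] and the known concentrations, [Hg²⁺] in the denominator gives [Hg²⁺] = 1.3 M.

1.3 M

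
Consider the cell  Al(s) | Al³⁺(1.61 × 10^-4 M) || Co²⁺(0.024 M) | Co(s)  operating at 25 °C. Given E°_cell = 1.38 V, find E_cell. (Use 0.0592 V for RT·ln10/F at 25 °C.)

1.41 V

Balancing electrons gives n = 6; the reaction quotient is Q = [Al³⁺]^2/[Co²⁺]^3 = 0.00188.
At 25 °C, E = E° − (0.0592/n) log Q = 1.38 − (0.0592/6)(-2.727) = 1.380 + 0.027 = 1.407 V.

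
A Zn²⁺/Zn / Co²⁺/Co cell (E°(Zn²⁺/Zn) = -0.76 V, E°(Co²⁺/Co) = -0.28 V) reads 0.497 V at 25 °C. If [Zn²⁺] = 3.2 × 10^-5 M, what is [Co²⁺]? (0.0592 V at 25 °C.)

1.2 × 10^-4 M

From the Nernst equation, log Q = n(E° − E)/0.0592 = 2(0.48 − 0.497)/0.0592 = -0.574, so Q = 0.266.
With Q = [Zn²⁺]/[Co²⁺] and the known concentrations, [Co²⁺] in the denominator gives [Co²⁺] = 1.2 × 10^-4 M.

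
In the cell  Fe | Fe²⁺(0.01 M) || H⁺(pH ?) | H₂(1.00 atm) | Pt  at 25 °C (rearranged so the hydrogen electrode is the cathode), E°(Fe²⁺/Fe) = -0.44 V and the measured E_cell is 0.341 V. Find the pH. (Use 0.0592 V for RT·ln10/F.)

pH = 2.67

E°_cell = 0.44 V and n = 2.
log Q = n(E° − E)/0.0592 = 2×(0.44 − 0.341)/0.0592 = 3.345.
With Q = [Fe²⁺]·P(H₂) / [H⁺]^2, solving for [H⁺] gives log[H⁺] = -2.672, so pH = 2.67.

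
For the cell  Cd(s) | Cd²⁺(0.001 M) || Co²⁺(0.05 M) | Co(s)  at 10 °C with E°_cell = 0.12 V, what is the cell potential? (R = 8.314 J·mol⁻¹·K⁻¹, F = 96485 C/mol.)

Balancing electrons gives n = 2; the reaction quotient is Q = [Cd²⁺]/[Co²⁺] = 0.0200.
E = E° − (RT/nF) ln Q = 0.12 − (8.314×283)/(2×96485) × (-3.912) = 0.120 + 0.048 = 0.168 V.

0.168 V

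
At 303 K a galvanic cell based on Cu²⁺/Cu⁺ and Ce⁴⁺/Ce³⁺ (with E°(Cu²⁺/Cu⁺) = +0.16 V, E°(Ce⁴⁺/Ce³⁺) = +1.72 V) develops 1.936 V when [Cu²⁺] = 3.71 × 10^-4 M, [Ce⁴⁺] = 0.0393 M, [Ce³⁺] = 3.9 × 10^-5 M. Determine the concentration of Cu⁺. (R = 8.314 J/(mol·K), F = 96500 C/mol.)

From the Nernst equation, ln Q = nF(E° − E)/RT = 1×96500×(1.56 − 1.936)/(8.314×303) = -14.403, so Q = 5.56 × 10^-7.
With Q = [Cu²⁺]·[Ce³⁺]/([Cu⁺]·[Ce⁴⁺]) and the known concentrations, [Cu⁺] in the denominator gives [Cu⁺] = 0.66 M.

0.66 M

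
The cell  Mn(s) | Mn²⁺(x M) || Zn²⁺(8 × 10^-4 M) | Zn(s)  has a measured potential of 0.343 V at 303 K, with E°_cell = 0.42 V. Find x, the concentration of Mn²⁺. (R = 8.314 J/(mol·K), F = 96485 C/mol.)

0.29 M

From the Nernst equation, ln Q = nF(E° − E)/RT = 2×96485×(0.42 − 0.343)/(8.314×303) = 5.898, so Q = 364.
With Q = [Mn²⁺]/[Zn²⁺] and the known concentrations, [Mn²⁺] in the numerator gives [Mn²⁺] = 0.29 M.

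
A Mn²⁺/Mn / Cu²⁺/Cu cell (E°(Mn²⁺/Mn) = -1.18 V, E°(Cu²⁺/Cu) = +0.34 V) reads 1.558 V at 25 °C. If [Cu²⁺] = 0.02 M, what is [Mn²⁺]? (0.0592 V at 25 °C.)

0.001 M

From the Nernst equation, log Q = n(E° − E)/0.0592 = 2(1.52 − 1.558)/0.0592 = -1.284, so Q = 0.0520.
With Q = [Mn²⁺]/[Cu²⁺] and the known concentrations, [Mn²⁺] in the numerator gives [Mn²⁺] = 0.001 M.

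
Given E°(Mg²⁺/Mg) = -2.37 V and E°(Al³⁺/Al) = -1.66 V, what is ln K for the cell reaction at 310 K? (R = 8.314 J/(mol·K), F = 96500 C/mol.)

ln K = 159.5

E°_cell = -1.66 − (-2.37) = 0.71 V, with n = 6 electrons transferred.
At equilibrium E = 0, so the Nernst equation gives ln K = nFE°/RT = (6)(96500)(0.71)/((8.314)(310)) = 159.50.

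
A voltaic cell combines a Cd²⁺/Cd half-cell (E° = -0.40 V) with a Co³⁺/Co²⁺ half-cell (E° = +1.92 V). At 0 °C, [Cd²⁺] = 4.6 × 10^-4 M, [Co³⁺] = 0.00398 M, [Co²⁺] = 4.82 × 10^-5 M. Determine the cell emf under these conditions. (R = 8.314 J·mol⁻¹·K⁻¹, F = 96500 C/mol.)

The Co³⁺/Co²⁺ couple has the higher reduction potential and acts as the cathode, so E°_cell = +1.92 − (-0.40) = 2.32 V.
Balancing electrons gives n = 2; the reaction quotient is Q = [Cd²⁺]·[Co²⁺]^2/[Co³⁺]^2 = 6.75 × 10^-8.
E = E° − (RT/nF) ln Q = 2.32 − (8.314×273)/(2×96500) × (-16.512) = 2.320 + 0.194 = 2.514 V.

2.51 V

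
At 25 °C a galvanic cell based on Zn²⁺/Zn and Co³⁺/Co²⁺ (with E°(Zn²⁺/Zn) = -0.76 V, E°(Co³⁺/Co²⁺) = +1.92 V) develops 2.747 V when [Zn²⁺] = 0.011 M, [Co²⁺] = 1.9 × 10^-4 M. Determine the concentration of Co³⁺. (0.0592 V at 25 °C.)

From the Nernst equation, log Q = n(E° − E)/0.0592 = 2(2.68 − 2.747)/0.0592 = -2.264, so Q = 0.00545.
With Q = [Zn²⁺]·[Co²⁺]^2/[Co³⁺]^2 and the known concentrations, [Co³⁺]^2 in the denominator gives [Co³⁺] = 2.7 × 10^-4 M.

2.7 × 10^-4 M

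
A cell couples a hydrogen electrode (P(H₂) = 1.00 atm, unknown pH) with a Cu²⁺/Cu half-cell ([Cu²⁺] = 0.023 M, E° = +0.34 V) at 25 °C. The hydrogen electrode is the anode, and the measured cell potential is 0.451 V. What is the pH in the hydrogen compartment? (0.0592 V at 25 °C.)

E°_cell = 0.34 V and n = 2.
log Q = n(E° − E)/0.0592 = 2×(0.34 − 0.451)/0.0592 = -3.750.
With Q = [H⁺]^2 / ([Cu²⁺]·P(H₂)), solving for [H⁺] gives log[H⁺] = -2.694, so pH = 2.69.

pH = 2.69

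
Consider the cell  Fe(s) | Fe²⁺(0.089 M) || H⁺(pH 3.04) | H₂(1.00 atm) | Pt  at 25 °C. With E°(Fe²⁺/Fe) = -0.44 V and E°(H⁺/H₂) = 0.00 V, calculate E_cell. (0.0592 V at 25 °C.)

The hydrogen couple is the cathode, so E°_cell = 0.44 V; n = 2.
[H⁺] = 10^(−3.04) = 9.1 × 10^-4 M, and Q = [Fe²⁺]·P(H₂) / [H⁺]^2 = 1.07 × 10^5.
E = E° − (0.0592/2) log Q = 0.44 − (0.0592/2)(5.029) = 0.291 V.

0.29 V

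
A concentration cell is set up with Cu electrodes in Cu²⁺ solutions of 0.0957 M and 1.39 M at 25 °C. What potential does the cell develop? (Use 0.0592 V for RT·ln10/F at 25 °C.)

0.034 V

Both half-cells are Cu²⁺/Cu, so E°_cell = 0. The concentrated side is the cathode; the cell reaction moves Cu²⁺ from high to low concentration with n = 2.
Q = [Cu²⁺]_dilute/[Cu²⁺]_conc = 0.0957/1.39 = 0.0688.
E = 0 − (0.0592/2) log Q = −(0.0592/2)(-1.162) = 0.0344 V.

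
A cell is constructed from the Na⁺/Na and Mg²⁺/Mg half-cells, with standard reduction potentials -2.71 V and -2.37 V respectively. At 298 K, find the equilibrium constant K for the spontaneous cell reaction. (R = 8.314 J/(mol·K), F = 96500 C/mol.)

E°_cell = -2.37 − (-2.71) = 0.34 V, with n = 2 electrons transferred.
At equilibrium E = 0, so the Nernst equation gives ln K = nFE°/RT = (2)(96500)(0.34)/((8.314)(298)) = 26.49.
K = e^26.49 = 3.2 × 10^11.

3.2 × 10^11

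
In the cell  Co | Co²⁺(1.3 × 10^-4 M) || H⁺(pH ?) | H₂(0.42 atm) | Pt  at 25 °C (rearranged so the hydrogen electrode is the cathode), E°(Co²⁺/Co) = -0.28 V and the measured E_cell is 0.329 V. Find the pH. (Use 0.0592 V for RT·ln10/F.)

pH = 1.30

E°_cell = 0.28 V and n = 2.
log Q = n(E° − E)/0.0592 = 2×(0.28 − 0.329)/0.0592 = -1.655.
With Q = [Co²⁺]·P(H₂) / [H⁺]^2, solving for [H⁺] gives log[H⁺] = -1.304, so pH = 1.30.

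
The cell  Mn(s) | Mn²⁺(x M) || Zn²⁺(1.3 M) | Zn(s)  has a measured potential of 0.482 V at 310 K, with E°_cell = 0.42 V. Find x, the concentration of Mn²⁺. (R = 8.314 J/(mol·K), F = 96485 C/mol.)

From the Nernst equation, ln Q = nF(E° − E)/RT = 2×96485×(0.42 − 0.482)/(8.314×310) = -4.642, so Q = 0.00964.
With Q = [Mn²⁺]/[Zn²⁺] and the known concentrations, [Mn²⁺] in the numerator gives [Mn²⁺] = 0.013 M.

0.013 M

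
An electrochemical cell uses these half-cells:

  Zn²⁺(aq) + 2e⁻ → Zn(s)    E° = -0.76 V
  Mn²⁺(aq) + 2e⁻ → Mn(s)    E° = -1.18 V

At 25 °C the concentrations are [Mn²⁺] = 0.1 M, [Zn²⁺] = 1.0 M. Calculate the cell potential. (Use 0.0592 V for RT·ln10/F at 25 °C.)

0.450 V

The Zn²⁺/Zn couple has the higher reduction potential and acts as the cathode, so E°_cell = -0.76 − (-1.18) = 0.42 V.
Balancing electrons gives n = 2; the reaction quotient is Q = [Mn²⁺]/[Zn²⁺] = 0.100.
At 25 °C, E = E° − (0.0592/n) log Q = 0.42 − (0.0592/2)(-1.000) = 0.420 + 0.030 = 0.450 V.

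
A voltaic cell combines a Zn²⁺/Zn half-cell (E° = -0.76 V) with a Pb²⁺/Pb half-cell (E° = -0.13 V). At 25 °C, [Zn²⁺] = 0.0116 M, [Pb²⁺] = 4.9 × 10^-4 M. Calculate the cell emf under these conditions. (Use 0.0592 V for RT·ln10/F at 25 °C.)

0.589 V

The Pb²⁺/Pb couple has the higher reduction potential and acts as the cathode, so E°_cell = -0.13 − (-0.76) = 0.63 V.
Balancing electrons gives n = 2; the reaction quotient is Q = [Zn²⁺]/[Pb²⁺] = 23.7.
At 25 °C, E = E° − (0.0592/n) log Q = 0.63 − (0.0592/2)(1.374) = 0.630 − 0.041 = 0.589 V.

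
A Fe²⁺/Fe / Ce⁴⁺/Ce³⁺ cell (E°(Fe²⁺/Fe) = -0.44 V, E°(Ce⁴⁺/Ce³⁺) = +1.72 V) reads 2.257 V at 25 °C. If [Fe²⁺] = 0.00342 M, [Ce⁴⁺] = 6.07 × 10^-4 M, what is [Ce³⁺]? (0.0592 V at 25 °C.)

2.4 × 10^-4 M

From the Nernst equation, log Q = n(E° − E)/0.0592 = 2(2.16 − 2.257)/0.0592 = -3.277, so Q = 5.28 × 10^-4.
With Q = [Fe²⁺]·[Ce³⁺]^2/[Ce⁴⁺]^2 and the known concentrations, [Ce³⁺]^2 in the numerator gives [Ce³⁺] = 2.4 × 10^-4 M.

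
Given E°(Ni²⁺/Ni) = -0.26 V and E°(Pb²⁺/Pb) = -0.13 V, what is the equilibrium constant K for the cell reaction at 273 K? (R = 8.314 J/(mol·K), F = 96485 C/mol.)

6.3 × 10^4

E°_cell = -0.13 − (-0.26) = 0.13 V, with n = 2 electrons transferred.
At equilibrium E = 0, so the Nernst equation gives ln K = nFE°/RT = (2)(96485)(0.13)/((8.314)(273)) = 11.05.
K = e^11.05 = 6.3 × 10^4.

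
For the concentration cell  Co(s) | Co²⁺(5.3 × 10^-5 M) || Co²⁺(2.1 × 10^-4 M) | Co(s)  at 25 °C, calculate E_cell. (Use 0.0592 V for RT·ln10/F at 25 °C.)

0.018 V

Both half-cells are Co²⁺/Co, so E°_cell = 0. The concentrated side is the cathode; the cell reaction moves Co²⁺ from high to low concentration with n = 2.
Q = [Co²⁺]_dilute/[Co²⁺]_conc = 5.3 × 10^-5/2.1 × 10^-4 = 0.252.
E = 0 − (0.0592/2) log Q = −(0.0592/2)(-0.598) = 0.0177 V.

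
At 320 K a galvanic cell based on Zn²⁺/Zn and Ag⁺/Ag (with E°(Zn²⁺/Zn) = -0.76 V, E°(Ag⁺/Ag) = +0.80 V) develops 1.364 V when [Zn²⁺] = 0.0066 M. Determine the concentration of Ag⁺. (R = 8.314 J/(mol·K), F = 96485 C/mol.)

From the Nernst equation, ln Q = nF(E° − E)/RT = 2×96485×(1.56 − 1.364)/(8.314×320) = 14.216, so Q = 1.49 × 10^6.
With Q = [Zn²⁺]/[Ag⁺]^2 and the known concentrations, [Ag⁺]^2 in the denominator gives [Ag⁺] = 6.6 × 10^-5 M.

6.6 × 10^-5 M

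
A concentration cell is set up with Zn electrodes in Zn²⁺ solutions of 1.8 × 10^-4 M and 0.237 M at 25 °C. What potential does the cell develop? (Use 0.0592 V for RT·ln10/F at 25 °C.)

0.092 V

Both half-cells are Zn²⁺/Zn, so E°_cell = 0. The concentrated side is the cathode; the cell reaction moves Zn²⁺ from high to low concentration with n = 2.
Q = [Zn²⁺]_dilute/[Zn²⁺]_conc = 1.8 × 10^-4/0.237 = 7.59 × 10^-4.
E = 0 − (0.0592/2) log Q = −(0.0592/2)(-3.119) = 0.0923 V.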